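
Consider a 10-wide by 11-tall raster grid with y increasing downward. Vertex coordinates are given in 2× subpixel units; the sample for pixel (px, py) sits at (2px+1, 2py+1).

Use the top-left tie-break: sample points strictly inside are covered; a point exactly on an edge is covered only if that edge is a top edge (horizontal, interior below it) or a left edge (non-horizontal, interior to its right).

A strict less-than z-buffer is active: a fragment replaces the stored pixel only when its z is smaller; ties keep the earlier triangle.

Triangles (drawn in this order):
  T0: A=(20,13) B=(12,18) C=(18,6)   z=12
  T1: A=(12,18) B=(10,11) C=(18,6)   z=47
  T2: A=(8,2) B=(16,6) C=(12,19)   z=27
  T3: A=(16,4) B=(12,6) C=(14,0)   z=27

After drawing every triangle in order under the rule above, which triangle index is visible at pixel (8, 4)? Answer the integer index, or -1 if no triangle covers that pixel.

T0:
  2·area = 66
  edge (20, 13)→(12, 18): d=(-8,5) right/bottom  bias=-1
  edge (12, 18)→(18, 6): d=(6,-12) top-left  bias=+0
  edge (18, 6)→(20, 13): d=(2,7) right/bottom  bias=-1
    (8,4)@(17, 9): e=[47,6,13] → #
    (9,4)@(19, 9): e=[37,30,-1] → ·
    (8,5)@(17, 11): e=[31,18,17] → #
    (9,5)@(19, 11): e=[21,42,3] → #
    (7,6)@(15, 13): e=[25,6,35] → #
    (7,7)@(15, 15): e=[9,18,39] → #
    (8,7)@(17, 15): e=[-1,42,25] → ·
    (9,7)@(19, 15): e=[-11,66,11] → ·
    (6,8)@(13, 17): e=[3,6,57] → #
    (7,8)@(15, 17): e=[-7,30,43] → ·
    (6,9)@(13, 19): e=[-13,18,61] → ·
  covered (8 px):
    · · · · · · · · · ·
    · · · · · · · · · ·
    · · · · · · · · · ·
    · · · · · · · · · ·
    · · · · · · · · # ·
    · · · · · · · · # #
    · · · · · · · # # #
    · · · · · · · # · ·
    · · · · · · # · · ·
    · · · · · · · · · ·
    · · · · · · · · · ·
T1:
  2·area = 66
  edge (12, 18)→(10, 11): d=(-2,-7) top-left  bias=+0
  edge (10, 11)→(18, 6): d=(8,-5) top-left  bias=+0
  edge (18, 6)→(12, 18): d=(-6,12) right/bottom  bias=-1
    (8,3)@(17, 7): e=[57,3,6] → #
    (9,3)@(19, 7): e=[71,13,-18] → ·
    (7,4)@(15, 9): e=[39,9,18] → #
    (8,4)@(17, 9): e=[53,19,-6] → ·
    (5,5)@(11, 11): e=[7,5,54] → #
    (6,5)@(13, 11): e=[21,15,30] → #
    (8,5)@(17, 11): e=[49,35,-18] → ·
    (5,6)@(11, 13): e=[3,21,42] → #
    (7,6)@(15, 13): e=[31,41,-6] → ·
    (5,7)@(11, 15): e=[-1,37,30] → ·
    (6,7)@(13, 15): e=[13,47,6] → #
    (7,7)@(15, 15): e=[27,57,-18] → ·
  covered (8 px):
    · · · · · · · · · ·
    · · · · · · · · · ·
    · · · · · · · · · ·
    · · · · · · · · # ·
    · · · · · · · # · ·
    · · · · · # # # · ·
    · · · · · # # · · ·
    · · · · · · # · · ·
    · · · · · · · · · ·
    · · · · · · · · · ·
    · · · · · · · · · ·
T2:
  2·area = 120
  edge (8, 2)→(16, 6): d=(8,4) right/bottom  bias=-1
  edge (16, 6)→(12, 19): d=(-4,13) right/bottom  bias=-1
  edge (12, 19)→(8, 2): d=(-4,-17) top-left  bias=+0
    (4,1)@(9, 3): e=[4,103,13] → #
    (5,1)@(11, 3): e=[-4,77,47] → ·
    (4,2)@(9, 5): e=[20,95,5] → #
    (5,2)@(11, 5): e=[12,69,39] → #
    (6,2)@(13, 5): e=[4,43,73] → #
    (7,2)@(15, 5): e=[-4,17,107] → ·
    (4,3)@(9, 7): e=[36,87,-3] → ·
    (5,3)@(11, 7): e=[28,61,31] → #
    (7,3)@(15, 7): e=[12,9,99] → #
    (8,3)@(17, 7): e=[4,-17,133] → ·
    (5,4)@(11, 9): e=[44,53,23] → #
    (8,4)@(17, 9): e=[20,-25,125] → ·
  covered (15 px):
    · · · · · · · · · ·
    · · · · # · · · · ·
    · · · · # # # · · ·
    · · · · · # # # · ·
    · · · · · # # # · ·
    · · · · · # # · · ·
    · · · · · # # · · ·
    · · · · · · # · · ·
    · · · · · · · · · ·
    · · · · · · · · · ·
    · · · · · · · · · ·
T3:
  2·area = 20
  edge (16, 4)→(12, 6): d=(-4,2) right/bottom  bias=-1
  edge (12, 6)→(14, 0): d=(2,-6) top-left  bias=+0
  edge (14, 0)→(16, 4): d=(2,4) right/bottom  bias=-1
    (6,1)@(13, 3): e=[10,0,10] → #  [on edge]
    (7,1)@(15, 3): e=[6,12,2] → #
    (8,1)@(17, 3): e=[2,24,-6] → ·
    (6,2)@(13, 5): e=[2,4,14] → #
    (7,2)@(15, 5): e=[-2,16,6] → ·
    (6,3)@(13, 7): e=[-6,8,18] → ·
    (5,4)@(11, 9): e=[-10,0,30] → ·  [on edge]
    (4,7)@(9, 15): e=[-30,0,50] → ·  [on edge]
    (3,10)@(7, 21): e=[-50,0,70] → ·  [on edge]
  covered (3 px):
    · · · · · · · · · ·
    · · · · · · # # · ·
    · · · · · · # · · ·
    · · · · · · · · · ·
    · · · · · · · · · ·
    · · · · · · · · · ·
    · · · · · · · · · ·
    · · · · · · · · · ·
    · · · · · · · · · ·
    · · · · · · · · · ·
    · · · · · · · · · ·

Z-buffer (winner per pixel, '.' = empty):
  . . . . . . . . . .
  . . . . 2 . 3 3 . .
  . . . . 2 2 2 . . .
  . . . . . 2 2 2 1 .
  . . . . . 2 2 2 0 .
  . . . . . 2 2 1 0 0
  . . . . . 2 2 0 0 0
  . . . . . . 2 0 . .
  . . . . . . 0 . . .
  . . . . . . . . . .
  . . . . . . . . . .

Answer: 0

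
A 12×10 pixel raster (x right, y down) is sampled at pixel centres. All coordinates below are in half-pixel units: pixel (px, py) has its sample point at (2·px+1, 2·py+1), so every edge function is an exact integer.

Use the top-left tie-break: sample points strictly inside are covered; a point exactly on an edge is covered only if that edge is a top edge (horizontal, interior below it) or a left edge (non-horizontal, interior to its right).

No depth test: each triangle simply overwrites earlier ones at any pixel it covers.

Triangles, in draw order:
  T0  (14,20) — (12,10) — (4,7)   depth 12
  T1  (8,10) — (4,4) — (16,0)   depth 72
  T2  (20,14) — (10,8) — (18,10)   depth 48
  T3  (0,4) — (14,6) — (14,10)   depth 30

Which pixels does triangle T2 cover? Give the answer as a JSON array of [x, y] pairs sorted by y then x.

T0:
  2·area = 74  (B↔C swapped to make it positive)
  edge (14, 20)→(4, 7): d=(-10,-13) top-left  bias=+0
  edge (4, 7)→(12, 10): d=(8,3) right/bottom  bias=-1
  edge (12, 10)→(14, 20): d=(2,10) right/bottom  bias=-1
    (5,2)@(11, 5): e=[111,-37,0] → .  [on edge]
    (3,4)@(7, 9): e=[19,7,48] → X
    (4,4)@(9, 9): e=[45,1,28] → X
    (5,4)@(11, 9): e=[71,-5,8] → .
    (3,5)@(7, 11): e=[-1,23,52] → .
    (4,5)@(9, 11): e=[25,17,32] → X
    (5,5)@(11, 11): e=[51,11,12] → X
    (6,5)@(13, 11): e=[77,5,-8] → .
    (4,6)@(9, 13): e=[5,33,36] → X
    (6,6)@(13, 13): e=[57,21,-4] → .
    (4,7)@(9, 15): e=[-15,49,40] → .
    (5,7)@(11, 15): e=[11,43,20] → X
    (6,7)@(13, 15): e=[37,37,0] → .  [on edge]
  covered (8 px):
    . . . . . . . . . . . .
    . . . . . . . . . . . .
    . . . . . . . . . . . .
    . . . . . . . . . . . .
    . . . X X . . . . . . .
    . . . . X X . . . . . .
    . . . . X X . . . . . .
    . . . . . X . . . . . .
    . . . . . . X . . . . .
    . . . . . . . . . . . .
T1:
  2·area = 88
  edge (8, 10)→(4, 4): d=(-4,-6) top-left  bias=+0
  edge (4, 4)→(16, 0): d=(12,-4) top-left  bias=+0
  edge (16, 0)→(8, 10): d=(-8,10) right/bottom  bias=-1
    (6,0)@(13, 1): e=[66,0,22] → X  [on edge]
    (7,0)@(15, 1): e=[78,8,2] → X
    (8,0)@(17, 1): e=[90,16,-18] → .
    (3,1)@(7, 3): e=[22,0,66] → X  [on edge]
    (4,1)@(9, 3): e=[34,8,46] → X
    (5,1)@(11, 3): e=[46,16,26] → X
    (7,1)@(15, 3): e=[70,32,-14] → .
    (0,2)@(1, 5): e=[-22,0,110] → .  [on edge]
    (2,2)@(5, 5): e=[2,16,70] → X
    (6,2)@(13, 5): e=[50,48,-10] → .
    (2,3)@(5, 7): e=[-6,40,54] → .
    (3,3)@(7, 7): e=[6,48,34] → X
  covered (12 px):
    . . . . . . X X . . . .
    . . . X X X X . . . . .
    . . X X X X . . . . . .
    . . . X X . . . . . . .
    . . . . . . . . . . . .
    . . . . . . . . . . . .
    . . . . . . . . . . . .
    . . . . . . . . . . . .
    . . . . . . . . . . . .
    . . . . . . . . . . . .
T2:
  2·area = 28
  edge (20, 14)→(10, 8): d=(-10,-6) top-left  bias=+0
  edge (10, 8)→(18, 10): d=(8,2) right/bottom  bias=-1
  edge (18, 10)→(20, 14): d=(2,4) right/bottom  bias=-1
    (2,2)@(5, 5): e=[0,-14,42] → .  [on edge]
    (6,4)@(13, 9): e=[8,2,18] → X
    (7,4)@(15, 9): e=[20,-2,10] → .
    (6,5)@(13, 11): e=[-12,18,22] → .
    (7,5)@(15, 11): e=[0,14,14] → X  [on edge]
    (8,5)@(17, 11): e=[12,10,6] → X
    (9,5)@(19, 11): e=[24,6,-2] → .
    (7,6)@(15, 13): e=[-20,30,18] → .
    (8,6)@(17, 13): e=[-8,26,10] → .
    (9,6)@(19, 13): e=[4,22,2] → X
    (10,6)@(21, 13): e=[16,18,-6] → .
    (9,7)@(19, 15): e=[-16,38,6] → .
  covered (4 px):
    . . . . . . . . . . . .
    . . . . . . . . . . . .
    . . . . . . . . . . . .
    . . . . . . . . . . . .
    . . . . . . X . . . . .
    . . . . . . . X X . . .
    . . . . . . . . . X . .
    . . . . . . . . . . . .
    . . . . . . . . . . . .
    . . . . . . . . . . . .
T3:
  2·area = 56
  edge (0, 4)→(14, 6): d=(14,2) right/bottom  bias=-1
  edge (14, 6)→(14, 10): d=(0,4) right/bottom  bias=-1
  edge (14, 10)→(0, 4): d=(-14,-6) top-left  bias=+0
    (1,2)@(3, 5): e=[8,44,4] → X
    (2,2)@(5, 5): e=[4,36,16] → X
    (3,2)@(7, 5): e=[0,28,28] → .  [on edge]
    (1,3)@(3, 7): e=[36,44,-24] → .
    (2,3)@(5, 7): e=[32,36,-12] → .
    (3,3)@(7, 7): e=[28,28,0] → X  [on edge]
    (4,3)@(9, 7): e=[24,20,12] → X
    (5,3)@(11, 7): e=[20,12,24] → X
    (6,3)@(13, 7): e=[16,4,36] → X
    (7,3)@(15, 7): e=[12,-4,48] → .
    (10,3)@(21, 7): e=[0,-28,84] → .  [on edge]
    (3,4)@(7, 9): e=[56,28,-28] → .
    (10,6)@(21, 13): e=[84,-28,0] → .  [on edge]
  covered (7 px):
    . . . . . . . . . . . .
    . . . . . . . . . . . .
    . X X . . . . . . . . .
    . . . X X X X . . . . .
    . . . . . . X . . . . .
    . . . . . . . . . . . .
    . . . . . . . . . . . .
    . . . . . . . . . . . .
    . . . . . . . . . . . .
    . . . . . . . . . . . .

Result: [[6,4],[7,5],[8,5],[9,6]]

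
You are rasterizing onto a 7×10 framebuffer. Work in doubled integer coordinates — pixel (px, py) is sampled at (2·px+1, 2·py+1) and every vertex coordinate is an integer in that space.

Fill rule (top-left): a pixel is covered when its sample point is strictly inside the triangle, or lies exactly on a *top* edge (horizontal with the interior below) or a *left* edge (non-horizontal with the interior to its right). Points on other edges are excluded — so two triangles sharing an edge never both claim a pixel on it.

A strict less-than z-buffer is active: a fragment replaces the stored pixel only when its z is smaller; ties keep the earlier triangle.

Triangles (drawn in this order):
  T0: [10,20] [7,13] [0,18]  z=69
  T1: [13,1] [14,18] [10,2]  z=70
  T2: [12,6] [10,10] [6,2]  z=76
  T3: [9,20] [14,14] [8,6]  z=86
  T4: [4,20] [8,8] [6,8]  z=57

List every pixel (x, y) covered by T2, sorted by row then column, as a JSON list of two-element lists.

T0:
  2·area = 64  (B↔C swapped to make it positive)
  edge (10, 20)→(0, 18): d=(-10,-2) top-left  bias=+0
  edge (0, 18)→(7, 13): d=(7,-5) top-left  bias=+0
  edge (7, 13)→(10, 20): d=(3,7) right/bottom  bias=-1
    (3,6)@(7, 13): e=[64,0,0] → ·  [on edge]
    (2,7)@(5, 15): e=[40,4,20] → #
    (3,7)@(7, 15): e=[44,14,6] → #
    (4,7)@(9, 15): e=[48,24,-8] → ·
    (1,8)@(3, 17): e=[16,8,40] → #
    (4,8)@(9, 17): e=[28,38,-2] → ·
    (1,9)@(3, 19): e=[-4,22,46] → ·
    (2,9)@(5, 19): e=[0,32,32] → #  [on edge]
    (4,9)@(9, 19): e=[8,52,4] → #
    (5,9)@(11, 19): e=[12,62,-10] → ·
  covered (8 px):
    · · · · · · ·
    · · · · · · ·
    · · · · · · ·
    · · · · · · ·
    · · · · · · ·
    · · · · · · ·
    · · · · · · ·
    · · # # · · ·
    · # # # · · ·
    · · # # # · ·
T1:
  2·area = 52
  edge (13, 1)→(14, 18): d=(1,17) right/bottom  bias=-1
  edge (14, 18)→(10, 2): d=(-4,-16) top-left  bias=+0
  edge (10, 2)→(13, 1): d=(3,-1) top-left  bias=+0
    (6,0)@(13, 1): e=[0,52,0] → ·  [on edge]
    (3,1)@(7, 3): e=[104,-52,0] → ·  [on edge]
    (5,1)@(11, 3): e=[36,12,4] → #
    (6,1)@(13, 3): e=[2,44,6] → #
    (0,2)@(1, 5): e=[208,-156,0] → ·  [on edge]
    (5,2)@(11, 5): e=[38,4,10] → #
    (5,3)@(11, 7): e=[40,-4,16] → ·
    (6,3)@(13, 7): e=[6,28,18] → #
    (6,4)@(13, 9): e=[8,20,24] → #
    (6,5)@(13, 11): e=[10,12,30] → #
    (6,6)@(13, 13): e=[12,4,36] → #
    (6,7)@(13, 15): e=[14,-4,42] → ·
  covered (8 px):
    · · · · · · ·
    · · · · · # #
    · · · · · # #
    · · · · · · #
    · · · · · · #
    · · · · · · #
    · · · · · · #
    · · · · · · ·
    · · · · · · ·
    · · · · · · ·
T2:
  2·area = 32
  edge (12, 6)→(10, 10): d=(-2,4) right/bottom  bias=-1
  edge (10, 10)→(6, 2): d=(-4,-8) top-left  bias=+0
  edge (6, 2)→(12, 6): d=(6,4) right/bottom  bias=-1
    (3,1)@(7, 3): e=[26,4,2] → #
    (4,1)@(9, 3): e=[18,20,-6] → ·
    (3,2)@(7, 5): e=[22,-4,14] → ·
    (4,2)@(9, 5): e=[14,12,6] → #
    (5,2)@(11, 5): e=[6,28,-2] → ·
    (4,3)@(9, 7): e=[10,4,18] → #
    (5,3)@(11, 7): e=[2,20,10] → #
    (6,3)@(13, 7): e=[-6,36,2] → ·
    (4,4)@(9, 9): e=[6,-4,30] → ·
    (5,4)@(11, 9): e=[-2,12,22] → ·
  covered (4 px):
    · · · · · · ·
    · · · # · · ·
    · · · · # · ·
    · · · · # # ·
    · · · · · · ·
    · · · · · · ·
    · · · · · · ·
    · · · · · · ·
    · · · · · · ·
    · · · · · · ·
T3:
  2·area = 76  (B↔C swapped to make it positive)
  edge (9, 20)→(8, 6): d=(-1,-14) top-left  bias=+0
  edge (8, 6)→(14, 14): d=(6,8) right/bottom  bias=-1
  edge (14, 14)→(9, 20): d=(-5,6) right/bottom  bias=-1
    (4,4)@(9, 9): e=[11,10,55] → #
    (5,4)@(11, 9): e=[39,-6,43] → ·
    (4,5)@(9, 11): e=[9,22,45] → #
    (5,5)@(11, 11): e=[37,6,33] → #
    (6,5)@(13, 11): e=[65,-10,21] → ·
    (4,6)@(9, 13): e=[7,34,35] → #
    (6,6)@(13, 13): e=[63,2,11] → #
    (4,7)@(9, 15): e=[5,46,25] → #
    (4,8)@(9, 17): e=[3,58,15] → #
    (6,8)@(13, 17): e=[59,26,-9] → ·
    (4,9)@(9, 19): e=[1,70,5] → #
    (5,9)@(11, 19): e=[29,54,-7] → ·
  covered (12 px):
    · · · · · · ·
    · · · · · · ·
    · · · · · · ·
    · · · · · · ·
    · · · · # · ·
    · · · · # # ·
    · · · · # # #
    · · · · # # #
    · · · · # # ·
    · · · · # · ·
T4:
  2·area = 24  (B↔C swapped to make it positive)
  edge (4, 20)→(6, 8): d=(2,-12) top-left  bias=+0
  edge (6, 8)→(8, 8): d=(2,0) top-left  bias=+0
  edge (8, 8)→(4, 20): d=(-4,12) right/bottom  bias=-1
    (4,2)@(9, 5): e=[30,-6,0] → ·  [on edge]
    (3,4)@(7, 9): e=[14,2,8] → #
    (4,4)@(9, 9): e=[38,2,-16] → ·
    (3,5)@(7, 11): e=[18,6,0] → ·  [on edge]
    (2,7)@(5, 15): e=[2,14,8] → #
    (3,7)@(7, 15): e=[26,14,-16] → ·
    (2,8)@(5, 17): e=[6,18,0] → ·  [on edge]
  covered (2 px):
    · · · · · · ·
    · · · · · · ·
    · · · · · · ·
    · · · · · · ·
    · · · # · · ·
    · · · · · · ·
    · · · · · · ·
    · · # · · · ·
    · · · · · · ·
    · · · · · · ·

Final: [[3,1],[4,2],[4,3],[5,3]]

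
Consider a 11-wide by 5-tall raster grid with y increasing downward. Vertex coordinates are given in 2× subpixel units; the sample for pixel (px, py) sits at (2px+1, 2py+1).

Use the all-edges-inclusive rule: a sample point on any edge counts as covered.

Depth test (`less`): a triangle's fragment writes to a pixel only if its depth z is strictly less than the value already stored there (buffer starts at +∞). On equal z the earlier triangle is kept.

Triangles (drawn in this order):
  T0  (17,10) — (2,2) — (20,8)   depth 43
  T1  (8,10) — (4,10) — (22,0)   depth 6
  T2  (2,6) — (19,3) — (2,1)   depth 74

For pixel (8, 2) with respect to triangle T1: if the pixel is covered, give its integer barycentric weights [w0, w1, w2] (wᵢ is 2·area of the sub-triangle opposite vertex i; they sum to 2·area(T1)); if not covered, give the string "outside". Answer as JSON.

T0:
  2·area = 54
  edge (17, 10)→(2, 2): d=(-15,-8) inclusive
  edge (2, 2)→(20, 8): d=(18,6) inclusive
  edge (20, 8)→(17, 10): d=(-3,2) inclusive
    (2,1)@(5, 3): e=[9,0,45] → █  [on edge]
    (3,1)@(7, 3): e=[25,-12,41] → ·
    (2,2)@(5, 5): e=[-21,36,39] → ·
    (4,2)@(9, 5): e=[11,12,31] → █
    (5,2)@(11, 5): e=[27,0,27] → █  [on edge]
    (6,2)@(13, 5): e=[43,-12,23] → ·
    (4,3)@(9, 7): e=[-19,48,25] → ·
    (5,3)@(11, 7): e=[-3,36,21] → ·
    (6,3)@(13, 7): e=[13,24,17] → █
    (7,3)@(15, 7): e=[29,12,13] → █
    (8,3)@(17, 7): e=[45,0,9] → █  [on edge]
    (9,3)@(19, 7): e=[61,-12,5] → ·
  covered (7 px):
    · · · · · · · · · · ·
    · · █ · · · · · · · ·
    · · · · █ █ · · · · ·
    · · · · · · █ █ █ · ·
    · · · · · · · · █ · ·
T1:
  2·area = 40
  edge (8, 10)→(4, 10): d=(-4,0) inclusive
  edge (4, 10)→(22, 0): d=(18,-10) inclusive
  edge (22, 0)→(8, 10): d=(-14,10) inclusive
    (8,1)@(17, 3): e=[28,4,8] → █
    (9,1)@(19, 3): e=[28,24,-12] → ·
    (6,2)@(13, 5): e=[20,0,20] → █  [on edge]
    (7,2)@(15, 5): e=[20,20,0] → █  [on edge]
    (8,2)@(17, 5): e=[20,40,-20] → ·
    (5,3)@(11, 7): e=[12,16,12] → █
    (6,3)@(13, 7): e=[12,36,-8] → ·
    (7,3)@(15, 7): e=[12,56,-28] → ·
    (3,4)@(7, 9): e=[4,12,24] → █
    (4,4)@(9, 9): e=[4,32,4] → █
    (5,4)@(11, 9): e=[4,52,-16] → ·
  covered (6 px):
    · · · · · · · · · · ·
    · · · · · · · · █ · ·
    · · · · · · █ █ · · ·
    · · · · · █ · · · · ·
    · · · █ █ · · · · · ·
T2:
  2·area = 85  (B↔C swapped to make it positive)
  edge (2, 6)→(2, 1): d=(0,-5) inclusive
  edge (2, 1)→(19, 3): d=(17,2) inclusive
  edge (19, 3)→(2, 6): d=(-17,3) inclusive
    (1,1)@(3, 3): e=[5,32,48] → █
    (2,1)@(5, 3): e=[15,28,42] → █
    (3,1)@(7, 3): e=[25,24,36] → █
    (4,1)@(9, 3): e=[35,20,30] → █
    (5,1)@(11, 3): e=[45,16,24] → █
    (6,1)@(13, 3): e=[55,12,18] → █
    (7,1)@(15, 3): e=[65,8,12] → █
    (8,1)@(17, 3): e=[75,4,6] → █
    (9,1)@(19, 3): e=[85,0,0] → █  [on edge]
    (10,1)@(21, 3): e=[95,-4,-6] → ·
    (1,2)@(3, 5): e=[5,66,14] → █
    (4,2)@(9, 5): e=[35,54,-4] → ·
  covered (12 px):
    · · · · · · · · · · ·
    · █ █ █ █ █ █ █ █ █ ·
    · █ █ █ · · · · · · ·
    · · · · · · · · · · ·
    · · · · · · · · · · ·

Answer: "outside"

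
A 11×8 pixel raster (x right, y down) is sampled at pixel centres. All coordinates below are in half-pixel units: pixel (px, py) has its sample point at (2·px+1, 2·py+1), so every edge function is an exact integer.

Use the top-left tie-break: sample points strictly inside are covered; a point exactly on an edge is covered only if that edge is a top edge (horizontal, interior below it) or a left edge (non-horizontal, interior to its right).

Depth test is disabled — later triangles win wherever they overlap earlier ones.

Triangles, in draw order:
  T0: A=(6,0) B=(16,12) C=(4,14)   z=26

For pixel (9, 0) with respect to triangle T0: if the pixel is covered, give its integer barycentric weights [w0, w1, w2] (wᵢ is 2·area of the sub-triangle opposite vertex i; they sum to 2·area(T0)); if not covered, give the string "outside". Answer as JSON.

T0:
  2·area = 164
  edge (6, 0)→(16, 12): d=(10,12) right/bottom  bias=-1
  edge (16, 12)→(4, 14): d=(-12,2) right/bottom  bias=-1
  edge (4, 14)→(6, 0): d=(2,-14) top-left  bias=+0
    (3,1)@(7, 3): e=[18,126,20] → █
    (4,1)@(9, 3): e=[-6,122,48] → ·
    (3,2)@(7, 5): e=[38,102,24] → █
    (4,2)@(9, 5): e=[14,98,52] → █
    (5,2)@(11, 5): e=[-10,94,80] → ·
    (2,3)@(5, 7): e=[82,82,0] → █  [on edge]
    (5,3)@(11, 7): e=[10,70,84] → █
    (6,3)@(13, 7): e=[-14,66,112] → ·
    (2,4)@(5, 9): e=[102,58,4] → █
    (6,4)@(13, 9): e=[6,42,116] → █
    (7,4)@(15, 9): e=[-18,38,144] → ·
    (2,5)@(5, 11): e=[122,34,8] → █
  covered (21 px):
    · · · · · · · · · · ·
    · · · █ · · · · · · ·
    · · · █ █ · · · · · ·
    · · █ █ █ █ · · · · ·
    · · █ █ █ █ █ · · · ·
    · · █ █ █ █ █ █ · · ·
    · · █ █ █ · · · · · ·
    · · · · · · · · · · ·

Final: "outside"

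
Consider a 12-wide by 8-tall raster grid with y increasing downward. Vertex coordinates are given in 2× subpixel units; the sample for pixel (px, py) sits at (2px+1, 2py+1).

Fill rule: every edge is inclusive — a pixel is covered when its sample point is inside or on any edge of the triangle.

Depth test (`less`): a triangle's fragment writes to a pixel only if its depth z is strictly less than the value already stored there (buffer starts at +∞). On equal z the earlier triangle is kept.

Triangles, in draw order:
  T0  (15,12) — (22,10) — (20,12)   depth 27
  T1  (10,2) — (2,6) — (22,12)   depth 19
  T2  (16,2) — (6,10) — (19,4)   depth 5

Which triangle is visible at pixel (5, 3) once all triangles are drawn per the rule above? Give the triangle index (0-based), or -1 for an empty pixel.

T0:
  2·area = 10
  edge (15, 12)→(22, 10): d=(7,-2) inclusive
  edge (22, 10)→(20, 12): d=(-2,2) inclusive
  edge (20, 12)→(15, 12): d=(-5,0) inclusive
    (11,4)@(23, 9): e=[-5,0,15] → ·  [on edge]
    (9,5)@(19, 11): e=[1,4,5] → #
    (10,5)@(21, 11): e=[5,0,5] → #  [on edge]
    (11,5)@(23, 11): e=[9,-4,5] → ·
    (9,6)@(19, 13): e=[15,0,-5] → ·  [on edge]
    (10,6)@(21, 13): e=[19,-4,-5] → ·
    (8,7)@(17, 15): e=[25,0,-15] → ·  [on edge]
  covered (2 px):
    · · · · · · · · · · · ·
    · · · · · · · · · · · ·
    · · · · · · · · · · · ·
    · · · · · · · · · · · ·
    · · · · · · · · · · · ·
    · · · · · · · · · # # ·
    · · · · · · · · · · · ·
    · · · · · · · · · · · ·
T1:
  2·area = 128  (B↔C swapped to make it positive)
  edge (10, 2)→(22, 12): d=(12,10) inclusive
  edge (22, 12)→(2, 6): d=(-20,-6) inclusive
  edge (2, 6)→(10, 2): d=(8,-4) inclusive
    (4,1)@(9, 3): e=[22,102,4] → #
    (5,1)@(11, 3): e=[2,114,12] → #
    (6,1)@(13, 3): e=[-18,126,20] → ·
    (2,2)@(5, 5): e=[86,38,4] → #
    (3,2)@(7, 5): e=[66,50,12] → #
    (6,2)@(13, 5): e=[6,86,36] → #
    (7,2)@(15, 5): e=[-14,98,44] → ·
    (2,3)@(5, 7): e=[110,-2,20] → ·
    (3,3)@(7, 7): e=[90,10,28] → #
    (7,3)@(15, 7): e=[10,58,60] → #
    (8,3)@(17, 7): e=[-10,70,68] → ·
    (3,4)@(7, 9): e=[114,-30,44] → ·
  covered (16 px):
    · · · · · · · · · · · ·
    · · · · # # · · · · · ·
    · · # # # # # · · · · ·
    · · · # # # # # · · · ·
    · · · · · · # # # · · ·
    · · · · · · · · · # · ·
    · · · · · · · · · · · ·
    · · · · · · · · · · · ·
T2:
  2·area = 44  (B↔C swapped to make it positive)
  edge (16, 2)→(19, 4): d=(3,2) inclusive
  edge (19, 4)→(6, 10): d=(-13,6) inclusive
  edge (6, 10)→(16, 2): d=(10,-8) inclusive
    (7,1)@(15, 3): e=[5,37,2] → #
    (8,1)@(17, 3): e=[1,25,18] → #
    (9,1)@(19, 3): e=[-3,13,34] → ·
    (6,2)@(13, 5): e=[15,23,6] → #
    (8,2)@(17, 5): e=[7,-1,38] → ·
    (5,3)@(11, 7): e=[25,9,10] → #
    (6,3)@(13, 7): e=[21,-3,26] → ·
    (7,3)@(15, 7): e=[17,-15,42] → ·
    (5,4)@(11, 9): e=[31,-17,30] → ·
  covered (5 px):
    · · · · · · · · · · · ·
    · · · · · · · # # · · ·
    · · · · · · # # · · · ·
    · · · · · # · · · · · ·
    · · · · · · · · · · · ·
    · · · · · · · · · · · ·
    · · · · · · · · · · · ·
    · · · · · · · · · · · ·

Z-buffer (winner per pixel, '.' = empty):
  . . . . . . . . . . . .
  . . . . 1 1 . 2 2 . . .
  . . 1 1 1 1 2 2 . . . .
  . . . 1 1 2 1 1 . . . .
  . . . . . . 1 1 1 . . .
  . . . . . . . . . 1 0 .
  . . . . . . . . . . . .
  . . . . . . . . . . . .

Final: 2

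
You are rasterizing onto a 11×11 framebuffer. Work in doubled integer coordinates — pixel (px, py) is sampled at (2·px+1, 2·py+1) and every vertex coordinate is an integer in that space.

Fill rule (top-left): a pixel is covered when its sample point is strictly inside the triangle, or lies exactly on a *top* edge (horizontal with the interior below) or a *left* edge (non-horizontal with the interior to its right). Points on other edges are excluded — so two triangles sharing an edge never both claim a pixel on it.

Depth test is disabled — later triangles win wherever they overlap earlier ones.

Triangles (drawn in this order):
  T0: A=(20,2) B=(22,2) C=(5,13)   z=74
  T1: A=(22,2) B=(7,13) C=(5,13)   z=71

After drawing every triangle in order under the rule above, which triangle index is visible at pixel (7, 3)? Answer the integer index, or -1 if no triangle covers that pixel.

T0:
  2·area = 22
  edge (20, 2)→(22, 2): d=(2,0) top-left  bias=+0
  edge (22, 2)→(5, 13): d=(-17,11) right/bottom  bias=-1
  edge (5, 13)→(20, 2): d=(15,-11) top-left  bias=+0
    (9,1)@(19, 3): e=[2,16,4] → █
    (10,1)@(21, 3): e=[2,-6,26] → ·
    (8,2)@(17, 5): e=[6,4,12] → █
    (9,2)@(19, 5): e=[6,-18,34] → ·
    (8,3)@(17, 7): e=[10,-30,42] → ·
    (5,4)@(11, 9): e=[14,2,6] → █
    (6,4)@(13, 9): e=[14,-20,28] → ·
    (5,5)@(11, 11): e=[18,-32,36] → ·
    (2,6)@(5, 13): e=[22,0,0] → ·  [on edge]
  covered (3 px):
    · · · · · · · · · · ·
    · · · · · · · · · █ ·
    · · · · · · · · █ · ·
    · · · · · · · · · · ·
    · · · · · █ · · · · ·
    · · · · · · · · · · ·
    · · · · · · · · · · ·
    · · · · · · · · · · ·
    · · · · · · · · · · ·
    · · · · · · · · · · ·
    · · · · · · · · · · ·
T1:
  2·area = 22
  edge (22, 2)→(7, 13): d=(-15,11) right/bottom  bias=-1
  edge (7, 13)→(5, 13): d=(-2,0) right/bottom  bias=-1
  edge (5, 13)→(22, 2): d=(17,-11) top-left  bias=+0
    (7,3)@(15, 7): e=[2,12,8] → █
    (8,3)@(17, 7): e=[-20,12,30] → ·
    (7,4)@(15, 9): e=[-28,8,42] → ·
    (4,5)@(9, 11): e=[8,4,10] → █
    (5,5)@(11, 11): e=[-14,4,32] → ·
    (0,6)@(1, 13): e=[66,0,-44] → ·  [on edge]
    (1,6)@(3, 13): e=[44,0,-22] → ·  [on edge]
    (2,6)@(5, 13): e=[22,0,0] → ·  [on edge]
    (3,6)@(7, 13): e=[0,0,22] → ·  [on edge]
    (4,6)@(9, 13): e=[-22,0,44] → ·  [on edge]
    (5,6)@(11, 13): e=[-44,0,66] → ·  [on edge]
    (6,6)@(13, 13): e=[-66,0,88] → ·  [on edge]
    (7,6)@(15, 13): e=[-88,0,110] → ·  [on edge]
    (8,6)@(17, 13): e=[-110,0,132] → ·  [on edge]
    (9,6)@(19, 13): e=[-132,0,154] → ·  [on edge]
    (10,6)@(21, 13): e=[-154,0,176] → ·  [on edge]
  covered (2 px):
    · · · · · · · · · · ·
    · · · · · · · · · · ·
    · · · · · · · · · · ·
    · · · · · · · █ · · ·
    · · · · · · · · · · ·
    · · · · █ · · · · · ·
    · · · · · · · · · · ·
    · · · · · · · · · · ·
    · · · · · · · · · · ·
    · · · · · · · · · · ·
    · · · · · · · · · · ·

Z-buffer (winner per pixel, '.' = empty):
  . . . . . . . . . . .
  . . . . . . . . . 0 .
  . . . . . . . . 0 . .
  . . . . . . . 1 . . .
  . . . . . 0 . . . . .
  . . . . 1 . . . . . .
  . . . . . . . . . . .
  . . . . . . . . . . .
  . . . . . . . . . . .
  . . . . . . . . . . .
  . . . . . . . . . . .

Answer: 1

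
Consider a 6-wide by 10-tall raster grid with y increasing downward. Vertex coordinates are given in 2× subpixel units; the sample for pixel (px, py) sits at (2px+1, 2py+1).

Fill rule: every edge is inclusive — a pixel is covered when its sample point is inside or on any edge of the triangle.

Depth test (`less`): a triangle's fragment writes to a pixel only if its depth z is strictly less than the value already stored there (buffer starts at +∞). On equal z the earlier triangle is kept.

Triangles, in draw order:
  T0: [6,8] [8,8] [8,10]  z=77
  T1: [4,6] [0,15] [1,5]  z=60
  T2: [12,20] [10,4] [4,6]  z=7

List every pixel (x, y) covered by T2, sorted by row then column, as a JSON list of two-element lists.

T0:
  2·area = 4
  edge (6, 8)→(8, 8): d=(2,0) inclusive
  edge (8, 8)→(8, 10): d=(0,2) inclusive
  edge (8, 10)→(6, 8): d=(-2,-2) inclusive
    (0,1)@(1, 3): e=[-10,14,0] → ·  [on edge]
    (1,2)@(3, 5): e=[-6,10,0] → ·  [on edge]
    (2,3)@(5, 7): e=[-2,6,0] → ·  [on edge]
    (3,4)@(7, 9): e=[2,2,0] → #  [on edge]
    (4,4)@(9, 9): e=[2,-2,4] → ·
    (3,5)@(7, 11): e=[6,2,-4] → ·
    (4,5)@(9, 11): e=[6,-2,0] → ·  [on edge]
    (5,6)@(11, 13): e=[10,-6,0] → ·  [on edge]
  covered (1 px):
    · · · · · ·
    · · · · · ·
    · · · · · ·
    · · · · · ·
    · · · # · ·
    · · · · · ·
    · · · · · ·
    · · · · · ·
    · · · · · ·
    · · · · · ·
T1:
  2·area = 31
  edge (4, 6)→(0, 15): d=(-4,9) inclusive
  edge (0, 15)→(1, 5): d=(1,-10) inclusive
  edge (1, 5)→(4, 6): d=(3,1) inclusive
    (0,2)@(1, 5): e=[31,0,0] → #  [on edge]
    (1,2)@(3, 5): e=[13,20,-2] → ·
    (0,3)@(1, 7): e=[23,2,6] → #
    (1,3)@(3, 7): e=[5,22,4] → #
    (2,3)@(5, 7): e=[-13,42,2] → ·
    (3,3)@(7, 7): e=[-31,62,0] → ·  [on edge]
    (0,4)@(1, 9): e=[15,4,12] → #
    (1,4)@(3, 9): e=[-3,24,10] → ·
    (0,5)@(1, 11): e=[7,6,18] → #
    (1,5)@(3, 11): e=[-11,26,16] → ·
    (0,6)@(1, 13): e=[-1,8,24] → ·
  covered (5 px):
    · · · · · ·
    · · · · · ·
    # · · · · ·
    # # · · · ·
    # · · · · ·
    # · · · · ·
    · · · · · ·
    · · · · · ·
    · · · · · ·
    · · · · · ·
T2:
  2·area = 100  (B↔C swapped to make it positive)
  edge (12, 20)→(4, 6): d=(-8,-14) inclusive
  edge (4, 6)→(10, 4): d=(6,-2) inclusive
  edge (10, 4)→(12, 20): d=(2,16) inclusive
    (3,2)@(7, 5): e=[50,0,50] → #  [on edge]
    (4,2)@(9, 5): e=[78,4,18] → #
    (5,2)@(11, 5): e=[106,8,-14] → ·
    (0,3)@(1, 7): e=[-50,0,150] → ·  [on edge]
    (2,3)@(5, 7): e=[6,8,86] → #
    (5,3)@(11, 7): e=[90,20,-10] → ·
    (2,4)@(5, 9): e=[-10,20,90] → ·
    (3,4)@(7, 9): e=[18,24,58] → #
    (5,4)@(11, 9): e=[74,32,-6] → ·
    (3,5)@(7, 11): e=[2,36,62] → #
    (5,5)@(11, 11): e=[58,44,-2] → ·
    (3,6)@(7, 13): e=[-14,48,66] → ·
  covered (13 px):
    · · · · · ·
    · · · · · ·
    · · · # # ·
    · · # # # ·
    · · · # # ·
    · · · # # ·
    · · · · # #
    · · · · · #
    · · · · · #
    · · · · · ·

Final: [[3,2],[4,2],[2,3],[3,3],[4,3],[3,4],[4,4],[3,5],[4,5],[4,6],[5,6],[5,7],[5,8]]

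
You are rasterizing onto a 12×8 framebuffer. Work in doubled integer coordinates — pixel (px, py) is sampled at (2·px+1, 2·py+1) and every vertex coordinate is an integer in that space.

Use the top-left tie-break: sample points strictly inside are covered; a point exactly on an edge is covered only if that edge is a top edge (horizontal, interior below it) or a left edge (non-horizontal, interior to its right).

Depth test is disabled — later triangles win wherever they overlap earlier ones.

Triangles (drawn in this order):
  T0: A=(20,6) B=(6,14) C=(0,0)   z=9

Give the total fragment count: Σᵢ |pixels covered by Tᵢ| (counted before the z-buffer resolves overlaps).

T0:
  2·area = 244
  edge (20, 6)→(6, 14): d=(-14,8) right/bottom  bias=-1
  edge (6, 14)→(0, 0): d=(-6,-14) top-left  bias=+0
  edge (0, 0)→(20, 6): d=(20,6) right/bottom  bias=-1
    (0,0)@(1, 1): e=[222,8,14] → X
    (1,0)@(3, 1): e=[206,36,2] → X
    (2,0)@(5, 1): e=[190,64,-10] → .
    (0,1)@(1, 3): e=[194,-4,54] → .
    (1,1)@(3, 3): e=[178,24,42] → X
    (2,1)@(5, 3): e=[162,52,30] → X
    (3,1)@(7, 3): e=[146,80,18] → X
    (4,1)@(9, 3): e=[130,108,6] → X
    (5,1)@(11, 3): e=[114,136,-6] → .
    (1,2)@(3, 5): e=[150,12,82] → X
    (5,2)@(11, 5): e=[86,124,34] → X
    (6,2)@(13, 5): e=[70,152,22] → X
    (1,3)@(3, 7): e=[122,0,122] → X  [on edge]
  covered (31 px):
    X X . . . . . . . . . .
    . X X X X . . . . . . .
    . X X X X X X X . . . .
    . X X X X X X X X . . .
    . . X X X X X . . . . .
    . . X X X X . . . . . .
    . . . X . . . . . . . .
    . . . . . . . . . . . .

Final: 31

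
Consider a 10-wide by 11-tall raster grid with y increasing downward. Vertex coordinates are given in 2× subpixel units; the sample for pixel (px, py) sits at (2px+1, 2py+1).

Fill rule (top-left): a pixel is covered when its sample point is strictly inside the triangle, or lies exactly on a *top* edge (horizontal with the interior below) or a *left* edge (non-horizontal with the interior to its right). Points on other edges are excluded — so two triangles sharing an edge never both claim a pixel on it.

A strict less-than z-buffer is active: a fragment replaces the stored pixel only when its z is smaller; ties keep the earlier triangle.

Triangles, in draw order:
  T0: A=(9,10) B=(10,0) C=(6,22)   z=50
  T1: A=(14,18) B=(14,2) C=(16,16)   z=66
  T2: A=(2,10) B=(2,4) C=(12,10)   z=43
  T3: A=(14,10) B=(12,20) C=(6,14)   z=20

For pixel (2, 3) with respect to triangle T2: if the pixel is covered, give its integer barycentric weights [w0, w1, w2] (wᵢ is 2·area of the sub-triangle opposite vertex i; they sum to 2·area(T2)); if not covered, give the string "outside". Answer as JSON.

T0:
  2·area = 18  (B↔C swapped to make it positive)
  edge (9, 10)→(6, 22): d=(-3,12) right/bottom  bias=-1
  edge (6, 22)→(10, 0): d=(4,-22) top-left  bias=+0
  edge (10, 0)→(9, 10): d=(-1,10) right/bottom  bias=-1
    (4,3)@(9, 7): e=[9,6,3] → X
    (5,3)@(11, 7): e=[-15,50,-17] → .
    (4,4)@(9, 9): e=[3,14,1] → X
    (5,4)@(11, 9): e=[-21,58,-19] → .
    (4,5)@(9, 11): e=[-3,22,-1] → .
    (3,8)@(7, 17): e=[3,2,13] → X
    (4,8)@(9, 17): e=[-21,46,-7] → .
    (3,9)@(7, 19): e=[-3,10,11] → .
  covered (3 px):
    . . . . . . . . . .
    . . . . . . . . . .
    . . . . . . . . . .
    . . . . X . . . . .
    . . . . X . . . . .
    . . . . . . . . . .
    . . . . . . . . . .
    . . . . . . . . . .
    . . . X . . . . . .
    . . . . . . . . . .
    . . . . . . . . . .
T1:
  2·area = 32
  edge (14, 18)→(14, 2): d=(0,-16) top-left  bias=+0
  edge (14, 2)→(16, 16): d=(2,14) right/bottom  bias=-1
  edge (16, 16)→(14, 18): d=(-2,2) right/bottom  bias=-1
    (7,4)@(15, 9): e=[16,0,16] → .  [on edge]
    (7,5)@(15, 11): e=[16,4,12] → X
    (8,5)@(17, 11): e=[48,-24,8] → .
    (7,6)@(15, 13): e=[16,8,8] → X
    (8,6)@(17, 13): e=[48,-20,4] → .
    (9,6)@(19, 13): e=[80,-48,0] → .  [on edge]
    (7,7)@(15, 15): e=[16,12,4] → X
    (8,7)@(17, 15): e=[48,-16,0] → .  [on edge]
    (7,8)@(15, 17): e=[16,16,0] → .  [on edge]
    (6,9)@(13, 19): e=[-16,48,0] → .  [on edge]
    (5,10)@(11, 21): e=[-48,80,0] → .  [on edge]
  covered (3 px):
    . . . . . . . . . .
    . . . . . . . . . .
    . . . . . . . . . .
    . . . . . . . . . .
    . . . . . . . . . .
    . . . . . . . X . .
    . . . . . . . X . .
    . . . . . . . X . .
    . . . . . . . . . .
    . . . . . . . . . .
    . . . . . . . . . .
T2:
  2·area = 60
  edge (2, 10)→(2, 4): d=(0,-6) top-left  bias=+0
  edge (2, 4)→(12, 10): d=(10,6) right/bottom  bias=-1
  edge (12, 10)→(2, 10): d=(-10,0) right/bottom  bias=-1
    (1,2)@(3, 5): e=[6,4,50] → X
    (2,2)@(5, 5): e=[18,-8,50] → .
    (1,3)@(3, 7): e=[6,24,30] → X
    (2,3)@(5, 7): e=[18,12,30] → X
    (3,3)@(7, 7): e=[30,0,30] → .  [on edge]
    (1,4)@(3, 9): e=[6,44,10] → X
    (3,4)@(7, 9): e=[30,20,10] → X
    (4,4)@(9, 9): e=[42,8,10] → X
    (5,4)@(11, 9): e=[54,-4,10] → .
    (1,5)@(3, 11): e=[6,64,-10] → .
    (2,5)@(5, 11): e=[18,52,-10] → .
    (3,5)@(7, 11): e=[30,40,-10] → .
    (8,6)@(17, 13): e=[90,0,-30] → .  [on edge]
  covered (7 px):
    . . . . . . . . . .
    . . . . . . . . . .
    . X . . . . . . . .
    . X X . . . . . . .
    . X X X X . . . . .
    . . . . . . . . . .
    . . . . . . . . . .
    . . . . . . . . . .
    . . . . . . . . . .
    . . . . . . . . . .
    . . . . . . . . . .
T3:
  2·area = 72
  edge (14, 10)→(12, 20): d=(-2,10) right/bottom  bias=-1
  edge (12, 20)→(6, 14): d=(-6,-6) top-left  bias=+0
  edge (6, 14)→(14, 10): d=(8,-4) top-left  bias=+0
    (7,2)@(15, 5): e=[0,108,-36] → .  [on edge]
    (0,4)@(1, 9): e=[132,0,-60] → .  [on edge]
    (1,5)@(3, 11): e=[108,0,-36] → .  [on edge]
    (6,5)@(13, 11): e=[8,60,4] → X
    (7,5)@(15, 11): e=[-12,72,12] → .
    (2,6)@(5, 13): e=[84,0,-12] → .  [on edge]
    (4,6)@(9, 13): e=[44,24,4] → X
    (5,6)@(11, 13): e=[24,36,12] → X
    (7,6)@(15, 13): e=[-16,60,28] → .
    (3,7)@(7, 15): e=[60,0,12] → X  [on edge]
    (6,7)@(13, 15): e=[0,36,36] → .  [on edge]
    (3,8)@(7, 17): e=[56,-12,28] → .
    (4,8)@(9, 17): e=[36,0,36] → X  [on edge]
    (5,9)@(11, 19): e=[12,0,60] → X  [on edge]
    (6,10)@(13, 21): e=[-12,0,84] → .  [on edge]
  covered (10 px):
    . . . . . . . . . .
    . . . . . . . . . .
    . . . . . . . . . .
    . . . . . . . . . .
    . . . . . . . . . .
    . . . . . . X . . .
    . . . . X X X . . .
    . . . X X X . . . .
    . . . . X X . . . .
    . . . . . X . . . .
    . . . . . . . . . .

Result: [12,30,18]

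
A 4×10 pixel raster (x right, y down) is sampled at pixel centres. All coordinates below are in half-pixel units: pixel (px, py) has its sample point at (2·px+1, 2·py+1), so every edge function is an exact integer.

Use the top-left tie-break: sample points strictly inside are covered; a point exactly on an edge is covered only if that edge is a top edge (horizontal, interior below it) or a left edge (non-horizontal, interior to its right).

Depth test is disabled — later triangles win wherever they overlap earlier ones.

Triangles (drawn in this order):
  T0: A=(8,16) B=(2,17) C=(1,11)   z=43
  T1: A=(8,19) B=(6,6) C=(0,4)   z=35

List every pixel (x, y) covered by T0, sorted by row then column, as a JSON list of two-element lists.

T0:
  2·area = 37
  edge (8, 16)→(2, 17): d=(-6,1) right/bottom  bias=-1
  edge (2, 17)→(1, 11): d=(-1,-6) top-left  bias=+0
  edge (1, 11)→(8, 16): d=(7,5) right/bottom  bias=-1
    (0,5)@(1, 11): e=[37,0,0] → ·  [on edge]
    (1,6)@(3, 13): e=[23,10,4] → █
    (2,6)@(5, 13): e=[21,22,-6] → ·
    (1,7)@(3, 15): e=[11,8,18] → █
    (2,7)@(5, 15): e=[9,20,8] → █
    (3,7)@(7, 15): e=[7,32,-2] → ·
    (1,8)@(3, 17): e=[-1,6,32] → ·
    (2,8)@(5, 17): e=[-3,18,22] → ·
  covered (3 px):
    · · · ·
    · · · ·
    · · · ·
    · · · ·
    · · · ·
    · · · ·
    · █ · ·
    · █ █ ·
    · · · ·
    · · · ·
T1:
  2·area = 74  (B↔C swapped to make it positive)
  edge (8, 19)→(0, 4): d=(-8,-15) top-left  bias=+0
  edge (0, 4)→(6, 6): d=(6,2) right/bottom  bias=-1
  edge (6, 6)→(8, 19): d=(2,13) right/bottom  bias=-1
    (0,2)@(1, 5): e=[7,4,63] → █
    (1,2)@(3, 5): e=[37,0,37] → ·  [on edge]
    (0,3)@(1, 7): e=[-9,16,67] → ·
    (1,3)@(3, 7): e=[21,12,41] → █
    (2,3)@(5, 7): e=[51,8,15] → █
    (3,3)@(7, 7): e=[81,4,-11] → ·
    (1,4)@(3, 9): e=[5,24,45] → █
    (3,4)@(7, 9): e=[65,16,-7] → ·
    (1,5)@(3, 11): e=[-11,36,49] → ·
    (2,5)@(5, 11): e=[19,32,23] → █
    (3,5)@(7, 11): e=[49,28,-3] → ·
    (2,6)@(5, 13): e=[3,44,27] → █
  covered (10 px):
    · · · ·
    · · · ·
    █ · · ·
    · █ █ ·
    · █ █ ·
    · · █ ·
    · · █ █
    · · · █
    · · · █
    · · · ·

Result: [[1,6],[1,7],[2,7]]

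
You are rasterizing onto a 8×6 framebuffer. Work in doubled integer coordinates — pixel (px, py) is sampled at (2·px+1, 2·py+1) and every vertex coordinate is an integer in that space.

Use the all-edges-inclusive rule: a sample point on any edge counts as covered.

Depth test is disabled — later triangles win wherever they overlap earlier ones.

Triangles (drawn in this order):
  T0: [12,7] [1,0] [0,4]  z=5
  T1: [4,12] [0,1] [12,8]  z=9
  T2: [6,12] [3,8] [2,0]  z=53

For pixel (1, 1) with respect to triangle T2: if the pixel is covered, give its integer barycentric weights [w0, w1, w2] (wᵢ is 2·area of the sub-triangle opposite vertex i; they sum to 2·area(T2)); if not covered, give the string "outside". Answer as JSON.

T0:
  2·area = 51  (B↔C swapped to make it positive)
  edge (12, 7)→(0, 4): d=(-12,-3) inclusive
  edge (0, 4)→(1, 0): d=(1,-4) inclusive
  edge (1, 0)→(12, 7): d=(11,7) inclusive
    (0,0)@(1, 1): e=[39,1,11] → #
    (1,0)@(3, 1): e=[45,9,-3] → ·
    (0,1)@(1, 3): e=[15,3,33] → #
    (1,1)@(3, 3): e=[21,11,19] → #
    (2,1)@(5, 3): e=[27,19,5] → #
    (3,1)@(7, 3): e=[33,27,-9] → ·
    (0,2)@(1, 5): e=[-9,5,55] → ·
    (1,2)@(3, 5): e=[-3,13,41] → ·
    (2,2)@(5, 5): e=[3,21,27] → #
    (3,2)@(7, 5): e=[9,29,13] → #
    (4,2)@(9, 5): e=[15,37,-1] → ·
    (2,3)@(5, 7): e=[-21,23,49] → ·
  covered (6 px):
    # · · · · · · ·
    # # # · · · · ·
    · · # # · · · ·
    · · · · · · · ·
    · · · · · · · ·
    · · · · · · · ·
T1:
  2·area = 104
  edge (4, 12)→(0, 1): d=(-4,-11) inclusive
  edge (0, 1)→(12, 8): d=(12,7) inclusive
  edge (12, 8)→(4, 12): d=(-8,4) inclusive
    (0,1)@(1, 3): e=[3,17,84] → #
    (1,1)@(3, 3): e=[25,3,76] → #
    (2,1)@(5, 3): e=[47,-11,68] → ·
    (0,2)@(1, 5): e=[-5,41,68] → ·
    (1,2)@(3, 5): e=[17,27,60] → #
    (2,2)@(5, 5): e=[39,13,52] → #
    (3,2)@(7, 5): e=[61,-1,44] → ·
    (1,3)@(3, 7): e=[9,51,44] → #
    (3,3)@(7, 7): e=[53,23,28] → #
    (4,3)@(9, 7): e=[75,9,20] → #
    (5,3)@(11, 7): e=[97,-5,12] → ·
    (1,4)@(3, 9): e=[1,75,28] → #
  covered (13 px):
    · · · · · · · ·
    # # · · · · · ·
    · # # · · · · ·
    · # # # # · · ·
    · # # # # · · ·
    · · # · · · · ·
T2:
  2·area = 20
  edge (6, 12)→(3, 8): d=(-3,-4) inclusive
  edge (3, 8)→(2, 0): d=(-1,-8) inclusive
  edge (2, 0)→(6, 12): d=(4,12) inclusive
    (1,1)@(3, 3): e=[15,5,0] → #  [on edge]
    (2,1)@(5, 3): e=[23,21,-24] → ·
    (1,2)@(3, 5): e=[9,3,8] → #
    (2,2)@(5, 5): e=[17,19,-16] → ·
    (1,3)@(3, 7): e=[3,1,16] → #
    (2,3)@(5, 7): e=[11,17,-8] → ·
    (1,4)@(3, 9): e=[-3,-1,24] → ·
    (2,4)@(5, 9): e=[5,15,0] → #  [on edge]
    (3,4)@(7, 9): e=[13,31,-24] → ·
    (2,5)@(5, 11): e=[-1,13,8] → ·
  covered (4 px):
    · · · · · · · ·
    · # · · · · · ·
    · # · · · · · ·
    · # · · · · · ·
    · · # · · · · ·
    · · · · · · · ·

Result: [5,0,15]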